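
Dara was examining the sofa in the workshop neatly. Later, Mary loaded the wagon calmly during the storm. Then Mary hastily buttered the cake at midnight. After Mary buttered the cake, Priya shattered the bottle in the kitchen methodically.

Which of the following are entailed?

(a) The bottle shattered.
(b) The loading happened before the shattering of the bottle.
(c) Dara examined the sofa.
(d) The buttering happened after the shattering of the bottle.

(a), (b), (c)

(a) Entailed — 'Priya shattered the bottle' is causative; it entails the inchoative 'the bottle shattered'.
(b) Entailed — the narrative places the loading before the shattering.
(c) Entailed — 'examine' is an activity; 'was examining' entails that some examining happened, so 'examined' holds.
(d) Not entailed — the narrative places the buttering before the shattering, not after.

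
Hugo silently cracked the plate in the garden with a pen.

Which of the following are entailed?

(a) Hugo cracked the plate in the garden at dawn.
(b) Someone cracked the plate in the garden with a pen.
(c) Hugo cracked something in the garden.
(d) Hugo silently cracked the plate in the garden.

(a) Not entailed — 'at dawn' adds information not in the original event.
(b) Entailed — dropping 'silently' and generalizing the agent leaves a sub-description the original still satisfies.
(c) Entailed — the original entails any weakening of itself; this just drops 'silently', 'with a pen' and generalizes the patient.
(d) Entailed — dropping 'with a pen' leaves a sub-description the original still satisfies.

(b), (c), (d)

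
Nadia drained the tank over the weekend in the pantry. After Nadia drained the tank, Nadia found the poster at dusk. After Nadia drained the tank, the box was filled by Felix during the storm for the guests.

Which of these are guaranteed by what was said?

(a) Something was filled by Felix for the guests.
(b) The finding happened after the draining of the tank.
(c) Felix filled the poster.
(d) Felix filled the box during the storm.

(a), (b), (d)

(a) Entailed — every conjunct here is already in the original filling event.
(b) Entailed — the narrative places the draining before the finding.
(c) Not entailed — Felix filled the box, not the poster; the poster belongs to the finding event.
(d) Entailed — dropping 'for the guests' leaves a sub-description the original still satisfies.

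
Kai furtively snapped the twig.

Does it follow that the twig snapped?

'Kai snapped the twig' is the causative; it entails the inchoative 'the twig snapped'.

yes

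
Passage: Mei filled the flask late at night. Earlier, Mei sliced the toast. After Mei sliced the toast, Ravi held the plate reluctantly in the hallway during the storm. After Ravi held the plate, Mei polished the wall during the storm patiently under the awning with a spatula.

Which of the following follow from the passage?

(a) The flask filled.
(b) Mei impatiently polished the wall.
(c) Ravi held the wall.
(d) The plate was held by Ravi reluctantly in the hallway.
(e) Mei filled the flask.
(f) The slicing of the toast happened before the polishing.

(a), (d), (e), (f)

(a) Entailed — 'Mei filled the flask' is causative; it entails the inchoative 'the flask filled'.
(b) Not entailed — 'impatiently' adds a manner not in (and inconsistent with) the original.
(c) Not entailed — Ravi held the plate, not the wall; the wall belongs to the polishing event.
(d) Entailed — dropping 'during the storm' leaves a sub-description the original still satisfies.
(e) Entailed — the original entails any weakening of itself; this just drops 'late at night'.
(f) Entailed — the narrative places the slicing before the polishing.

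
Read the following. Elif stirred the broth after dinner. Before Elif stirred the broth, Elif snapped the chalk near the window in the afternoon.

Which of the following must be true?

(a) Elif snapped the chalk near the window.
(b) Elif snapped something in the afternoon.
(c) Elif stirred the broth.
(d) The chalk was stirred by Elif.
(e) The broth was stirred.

(a), (b), (c), (e)

(a) Entailed — dropping 'in the afternoon' leaves a sub-description the original still satisfies.
(b) Entailed — every conjunct here is already in the original snapping event.
(c) Entailed — every conjunct here is already in the original stirring event.
(d) Not entailed — Elif stirred the broth, not the chalk; the chalk belongs to the snapping event.
(e) Entailed — the original entails any weakening of itself; this just drops 'after dinner' and generalizes the agent.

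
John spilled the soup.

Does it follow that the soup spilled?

'John spilled the soup' is the causative; it entails the inchoative 'the soup spilled'.

yes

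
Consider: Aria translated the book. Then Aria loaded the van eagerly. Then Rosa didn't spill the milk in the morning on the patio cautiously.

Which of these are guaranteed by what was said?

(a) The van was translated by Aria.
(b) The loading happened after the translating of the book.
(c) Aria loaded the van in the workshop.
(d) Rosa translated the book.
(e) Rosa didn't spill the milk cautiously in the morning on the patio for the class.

(a) Not entailed — Aria translated the book, not the van; the van belongs to the loading event.
(b) Entailed — the narrative places the translating before the loading.
(c) Not entailed — 'in the workshop' adds information not in the original event.
(d) Not entailed — the passage has Aria translating the book, not Rosa.
(e) Entailed — under negation, adding a further restriction is entailed: if no such spilling event occurred, none occurred for the class either.

(b), (e)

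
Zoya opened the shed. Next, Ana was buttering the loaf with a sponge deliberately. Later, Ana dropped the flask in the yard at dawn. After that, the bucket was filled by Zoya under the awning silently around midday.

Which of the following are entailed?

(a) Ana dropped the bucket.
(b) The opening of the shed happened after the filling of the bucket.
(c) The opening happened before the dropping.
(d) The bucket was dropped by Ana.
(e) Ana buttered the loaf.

(c)

(a) Not entailed — Ana dropped the flask, not the bucket; the bucket belongs to the filling event.
(b) Not entailed — the narrative places the opening before the filling, not after.
(c) Entailed — the narrative places the opening before the dropping.
(d) Not entailed — Ana dropped the flask, not the bucket; the bucket belongs to the filling event.
(e) Not entailed — 'was buttering' is progressive on an accomplishment; it does not entail the completed 'buttered'.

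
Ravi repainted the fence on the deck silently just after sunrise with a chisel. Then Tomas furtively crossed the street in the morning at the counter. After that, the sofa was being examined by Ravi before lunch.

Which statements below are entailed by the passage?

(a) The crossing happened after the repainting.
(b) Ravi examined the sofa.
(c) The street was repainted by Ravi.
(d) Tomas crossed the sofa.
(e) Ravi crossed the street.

(a) Entailed — the narrative places the repainting before the crossing.
(b) Entailed — 'examine' is an activity; 'was examining' entails that some examining happened, so 'examined' holds.
(c) Not entailed — Ravi repainted the fence, not the street; the street belongs to the crossing event.
(d) Not entailed — Tomas crossed the street, not the sofa; the sofa belongs to the examining event.
(e) Not entailed — the passage has Tomas crossing the street, not Ravi.

(a), (b)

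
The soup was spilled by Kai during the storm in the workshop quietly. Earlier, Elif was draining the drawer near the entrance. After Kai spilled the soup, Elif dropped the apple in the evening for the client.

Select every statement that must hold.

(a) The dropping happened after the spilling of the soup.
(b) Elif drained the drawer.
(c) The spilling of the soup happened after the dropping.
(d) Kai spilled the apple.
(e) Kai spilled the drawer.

(a) Entailed — the narrative places the spilling before the dropping.
(b) Not entailed — 'was draining' is progressive on an accomplishment; it does not entail the completed 'drained'.
(c) Not entailed — the narrative places the spilling before the dropping, not after.
(d) Not entailed — Kai spilled the soup, not the apple; the apple belongs to the dropping event.
(e) Not entailed — Kai spilled the soup, not the drawer; the drawer belongs to the draining event.

(a)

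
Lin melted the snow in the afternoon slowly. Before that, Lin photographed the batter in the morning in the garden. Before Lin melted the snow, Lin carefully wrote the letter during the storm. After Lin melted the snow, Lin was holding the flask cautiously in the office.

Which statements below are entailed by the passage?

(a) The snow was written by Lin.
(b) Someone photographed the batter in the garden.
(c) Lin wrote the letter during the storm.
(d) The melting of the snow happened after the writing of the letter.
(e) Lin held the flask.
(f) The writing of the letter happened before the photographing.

(a) Not entailed — Lin wrote the letter, not the snow; the snow belongs to the melting event.
(b) Entailed — every conjunct here is already in the original photographing event.
(c) Entailed — dropping 'carefully' leaves a sub-description the original still satisfies.
(d) Entailed — the narrative places the writing before the melting.
(e) Entailed — 'hold' is an activity; 'was holding' entails that some holding happened, so 'held' holds.
(f) Not entailed — the narrative doesn't order the writing relative to the photographing.

(b), (c), (d), (e)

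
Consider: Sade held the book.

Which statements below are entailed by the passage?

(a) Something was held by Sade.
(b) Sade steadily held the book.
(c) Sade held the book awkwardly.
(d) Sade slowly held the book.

(a)

(a) Entailed — every conjunct here is already in the original holding event.
(b) Not entailed — 'steadily' adds information not in the original event.
(c) Not entailed — 'awkwardly' adds information not in the original event.
(d) Not entailed — 'slowly' adds information not in the original event.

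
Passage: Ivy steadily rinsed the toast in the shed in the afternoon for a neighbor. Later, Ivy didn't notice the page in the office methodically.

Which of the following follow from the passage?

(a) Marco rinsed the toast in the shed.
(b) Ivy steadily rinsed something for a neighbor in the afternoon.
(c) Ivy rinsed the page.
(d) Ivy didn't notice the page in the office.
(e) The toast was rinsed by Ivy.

(a) Not entailed — the passage has Ivy rinsing the toast, not Marco.
(b) Entailed — every conjunct here is already in the original rinsing event.
(c) Not entailed — Ivy rinsed the toast, not the page; the page belongs to the noticing event.
(d) Not entailed — dropping 'methodically' under negation is not valid — the original leaves open that Ivy noticed the page some other way.
(e) Entailed — this follows by dropping conjuncts from the rinsing event's description.

(b), (e)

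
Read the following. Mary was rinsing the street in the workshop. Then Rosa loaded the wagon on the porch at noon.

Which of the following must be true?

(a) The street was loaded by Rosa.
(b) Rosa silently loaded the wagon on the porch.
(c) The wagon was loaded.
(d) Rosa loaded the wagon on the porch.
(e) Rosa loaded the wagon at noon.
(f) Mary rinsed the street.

(a) Not entailed — Rosa loaded the wagon, not the street; the street belongs to the rinsing event.
(b) Not entailed — 'silently' adds information not in the original event.
(c) Entailed — the original entails any weakening of itself; this just drops 'on the porch', 'at noon' and generalizes the agent.
(d) Entailed — dropping 'at noon' leaves a sub-description the original still satisfies.
(e) Entailed — dropping 'on the porch' leaves a sub-description the original still satisfies.
(f) Entailed — 'rinse' is an activity; 'was rinsing' entails that some rinsing happened, so 'rinsed' holds.

(c), (d), (e), (f)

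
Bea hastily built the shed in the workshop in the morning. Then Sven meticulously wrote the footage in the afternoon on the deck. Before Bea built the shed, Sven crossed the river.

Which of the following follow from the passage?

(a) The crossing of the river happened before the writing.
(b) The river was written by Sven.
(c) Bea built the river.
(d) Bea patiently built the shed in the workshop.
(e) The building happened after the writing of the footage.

(a) Entailed — the narrative places the crossing before the writing.
(b) Not entailed — Sven wrote the footage, not the river; the river belongs to the crossing event.
(c) Not entailed — Bea built the shed, not the river; the river belongs to the crossing event.
(d) Not entailed — 'patiently' adds a manner not in (and inconsistent with) the original.
(e) Not entailed — the narrative places the building before the writing, not after.

(a)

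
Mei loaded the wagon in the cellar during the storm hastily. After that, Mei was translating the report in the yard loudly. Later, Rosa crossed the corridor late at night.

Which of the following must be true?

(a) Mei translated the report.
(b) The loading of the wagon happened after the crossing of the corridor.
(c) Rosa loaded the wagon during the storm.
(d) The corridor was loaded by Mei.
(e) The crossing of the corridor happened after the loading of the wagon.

(a) Not entailed — 'was translating' is progressive on an accomplishment; it does not entail the completed 'translated'.
(b) Not entailed — the narrative places the loading before the crossing, not after.
(c) Not entailed — the passage has Mei loading the wagon, not Rosa.
(d) Not entailed — Mei loaded the wagon, not the corridor; the corridor belongs to the crossing event.
(e) Entailed — the narrative places the loading before the crossing.

(e)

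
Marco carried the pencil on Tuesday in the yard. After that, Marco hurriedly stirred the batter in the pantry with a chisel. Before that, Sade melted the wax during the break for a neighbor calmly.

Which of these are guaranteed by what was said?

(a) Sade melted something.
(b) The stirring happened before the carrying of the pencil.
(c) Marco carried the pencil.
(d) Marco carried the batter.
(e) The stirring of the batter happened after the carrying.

(a), (c), (e)

(a) Entailed — this follows by dropping conjuncts from the melting event's description.
(b) Not entailed — the narrative places the carrying before the stirring, not after.
(c) Entailed — this follows by dropping conjuncts from the carrying event's description.
(d) Not entailed — Marco carried the pencil, not the batter; the batter belongs to the stirring event.
(e) Entailed — the narrative places the carrying before the stirring.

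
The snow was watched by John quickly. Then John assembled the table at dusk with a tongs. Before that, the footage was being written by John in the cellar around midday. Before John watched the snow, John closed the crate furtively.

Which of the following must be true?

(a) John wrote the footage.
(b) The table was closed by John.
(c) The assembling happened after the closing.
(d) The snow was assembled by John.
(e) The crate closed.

(c), (e)

(a) Not entailed — 'was writing' is progressive on an accomplishment; it does not entail the completed 'wrote'.
(b) Not entailed — John closed the crate, not the table; the table belongs to the assembling event.
(c) Entailed — the narrative places the closing before the assembling.
(d) Not entailed — John assembled the table, not the snow; the snow belongs to the watching event.
(e) Entailed — 'John closed the crate' is causative; it entails the inchoative 'the crate closed'.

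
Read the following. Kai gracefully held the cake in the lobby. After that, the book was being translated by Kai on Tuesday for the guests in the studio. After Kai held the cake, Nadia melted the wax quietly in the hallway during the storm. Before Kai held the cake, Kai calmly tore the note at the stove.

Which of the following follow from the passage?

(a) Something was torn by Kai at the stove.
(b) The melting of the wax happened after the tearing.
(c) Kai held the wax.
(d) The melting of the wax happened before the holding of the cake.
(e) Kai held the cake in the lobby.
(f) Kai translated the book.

(a) Entailed — this follows by dropping conjuncts from the tearing event's description.
(b) Entailed — the narrative places the tearing before the melting.
(c) Not entailed — Kai held the cake, not the wax; the wax belongs to the melting event.
(d) Not entailed — the narrative places the holding before the melting, not after.
(e) Entailed — the original entails any weakening of itself; this just drops 'gracefully'.
(f) Not entailed — 'was translating' is progressive on an accomplishment; it does not entail the completed 'translated'.

(a), (b), (e)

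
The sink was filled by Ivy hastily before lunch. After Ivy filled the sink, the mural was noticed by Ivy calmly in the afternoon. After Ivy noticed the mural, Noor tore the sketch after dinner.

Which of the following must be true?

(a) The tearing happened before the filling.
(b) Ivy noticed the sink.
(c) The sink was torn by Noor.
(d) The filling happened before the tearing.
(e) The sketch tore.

(d), (e)

(a) Not entailed — the narrative places the filling before the tearing, not after.
(b) Not entailed — Ivy noticed the mural, not the sink; the sink belongs to the filling event.
(c) Not entailed — Noor tore the sketch, not the sink; the sink belongs to the filling event.
(d) Entailed — the narrative places the filling before the tearing.
(e) Entailed — 'Noor tore the sketch' is causative; it entails the inchoative 'the sketch tore'.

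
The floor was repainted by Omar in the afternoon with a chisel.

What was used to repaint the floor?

'with a chisel' marks the instrument of the repainting event.

a chisel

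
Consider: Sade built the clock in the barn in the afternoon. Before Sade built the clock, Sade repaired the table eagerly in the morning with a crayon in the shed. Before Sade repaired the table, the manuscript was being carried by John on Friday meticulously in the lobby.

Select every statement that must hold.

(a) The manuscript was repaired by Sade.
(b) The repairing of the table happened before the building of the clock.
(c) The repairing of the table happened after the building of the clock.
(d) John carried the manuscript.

(a) Not entailed — Sade repaired the table, not the manuscript; the manuscript belongs to the carrying event.
(b) Entailed — the narrative places the repairing before the building.
(c) Not entailed — the narrative places the repairing before the building, not after.
(d) Entailed — 'carry' is an activity; 'was carrying' entails that some carrying happened, so 'carried' holds.

(b), (d)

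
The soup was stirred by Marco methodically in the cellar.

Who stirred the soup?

Marco

'Marco' marks the agent of the stirring event.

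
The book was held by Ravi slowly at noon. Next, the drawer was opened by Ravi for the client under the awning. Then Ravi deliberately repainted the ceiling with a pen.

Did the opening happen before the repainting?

The narrative orders the opening before the repainting.

yes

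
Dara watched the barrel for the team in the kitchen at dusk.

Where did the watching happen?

in the kitchen

'in the kitchen' marks the location of the watching event.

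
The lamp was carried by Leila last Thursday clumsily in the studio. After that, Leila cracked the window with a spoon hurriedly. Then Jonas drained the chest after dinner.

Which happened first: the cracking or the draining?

the cracking

The connectives place the cracking before the draining.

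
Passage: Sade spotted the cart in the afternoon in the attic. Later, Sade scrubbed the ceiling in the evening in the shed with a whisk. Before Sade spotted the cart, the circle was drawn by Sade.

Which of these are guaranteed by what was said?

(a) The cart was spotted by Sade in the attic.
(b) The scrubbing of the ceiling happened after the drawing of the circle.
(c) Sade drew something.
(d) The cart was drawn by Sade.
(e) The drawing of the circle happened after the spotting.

(a) Entailed — this follows by dropping conjuncts from the spotting event's description.
(b) Entailed — the narrative places the drawing before the scrubbing.
(c) Entailed — this follows by dropping conjuncts from the drawing event's description.
(d) Not entailed — Sade drew the circle, not the cart; the cart belongs to the spotting event.
(e) Not entailed — the narrative places the drawing before the spotting, not after.

(a), (b), (c)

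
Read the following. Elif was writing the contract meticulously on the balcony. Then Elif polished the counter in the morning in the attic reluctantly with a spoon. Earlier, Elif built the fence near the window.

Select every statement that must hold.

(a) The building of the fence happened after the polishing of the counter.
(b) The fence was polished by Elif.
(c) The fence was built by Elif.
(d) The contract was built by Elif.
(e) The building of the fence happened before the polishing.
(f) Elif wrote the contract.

(a) Not entailed — the narrative places the building before the polishing, not after.
(b) Not entailed — Elif polished the counter, not the fence; the fence belongs to the building event.
(c) Entailed — dropping 'near the window' leaves a sub-description the original still satisfies.
(d) Not entailed — Elif built the fence, not the contract; the contract belongs to the writing event.
(e) Entailed — the narrative places the building before the polishing.
(f) Not entailed — 'was writing' is progressive on an accomplishment; it does not entail the completed 'wrote'.

(c), (e)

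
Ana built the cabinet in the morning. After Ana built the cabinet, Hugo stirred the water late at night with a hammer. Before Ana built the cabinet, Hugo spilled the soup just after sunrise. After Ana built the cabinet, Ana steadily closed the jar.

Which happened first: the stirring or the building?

The connectives place the building before the stirring.

the building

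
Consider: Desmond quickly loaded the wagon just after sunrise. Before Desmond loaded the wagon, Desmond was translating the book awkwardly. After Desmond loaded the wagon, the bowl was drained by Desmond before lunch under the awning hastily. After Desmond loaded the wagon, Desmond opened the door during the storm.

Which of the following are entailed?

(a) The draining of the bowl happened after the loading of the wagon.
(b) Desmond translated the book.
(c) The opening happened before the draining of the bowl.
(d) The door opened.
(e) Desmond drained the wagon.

(a) Entailed — the narrative places the loading before the draining.
(b) Not entailed — 'was translating' is progressive on an accomplishment; it does not entail the completed 'translated'.
(c) Not entailed — the narrative doesn't order the opening relative to the draining.
(d) Entailed — 'Desmond opened the door' is causative; it entails the inchoative 'the door opened'.
(e) Not entailed — Desmond drained the bowl, not the wagon; the wagon belongs to the loading event.

(a), (d)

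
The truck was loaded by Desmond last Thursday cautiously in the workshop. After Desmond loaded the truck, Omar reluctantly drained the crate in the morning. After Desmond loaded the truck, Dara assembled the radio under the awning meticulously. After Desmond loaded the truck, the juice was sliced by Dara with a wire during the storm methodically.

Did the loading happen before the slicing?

yes

The narrative orders the loading before the slicing.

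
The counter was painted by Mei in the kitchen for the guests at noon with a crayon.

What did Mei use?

a crayon

'with a crayon' marks the instrument of the painting event.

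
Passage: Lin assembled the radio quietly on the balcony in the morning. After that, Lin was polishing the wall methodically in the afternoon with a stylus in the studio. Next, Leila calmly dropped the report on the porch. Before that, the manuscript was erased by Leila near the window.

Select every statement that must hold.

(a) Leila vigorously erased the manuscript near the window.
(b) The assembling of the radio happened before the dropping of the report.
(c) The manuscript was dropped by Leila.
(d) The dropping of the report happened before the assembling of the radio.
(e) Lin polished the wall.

(b), (e)

(a) Not entailed — 'vigorously' adds information not in the original event.
(b) Entailed — the narrative places the assembling before the dropping.
(c) Not entailed — Leila dropped the report, not the manuscript; the manuscript belongs to the erasing event.
(d) Not entailed — the narrative places the assembling before the dropping, not after.
(e) Entailed — 'polish' is an activity; 'was polishing' entails that some polishing happened, so 'polished' holds.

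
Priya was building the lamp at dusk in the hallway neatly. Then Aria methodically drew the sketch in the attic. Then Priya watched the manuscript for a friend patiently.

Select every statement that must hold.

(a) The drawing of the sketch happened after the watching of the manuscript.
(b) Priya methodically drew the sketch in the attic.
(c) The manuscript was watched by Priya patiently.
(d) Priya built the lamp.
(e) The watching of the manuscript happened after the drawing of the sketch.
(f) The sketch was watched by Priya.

(a) Not entailed — the narrative places the drawing before the watching, not after.
(b) Not entailed — the passage has Aria drawing the sketch, not Priya.
(c) Entailed — this follows by dropping conjuncts from the watching event's description.
(d) Not entailed — 'was building' is progressive on an accomplishment; it does not entail the completed 'built'.
(e) Entailed — the narrative places the drawing before the watching.
(f) Not entailed — Priya watched the manuscript, not the sketch; the sketch belongs to the drawing event.

(c), (e)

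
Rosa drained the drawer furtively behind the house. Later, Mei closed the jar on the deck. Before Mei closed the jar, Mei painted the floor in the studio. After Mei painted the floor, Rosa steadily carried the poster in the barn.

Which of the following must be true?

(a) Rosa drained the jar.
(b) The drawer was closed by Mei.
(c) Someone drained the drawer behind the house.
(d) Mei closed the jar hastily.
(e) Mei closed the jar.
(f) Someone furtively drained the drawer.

(c), (e), (f)

(a) Not entailed — Rosa drained the drawer, not the jar; the jar belongs to the closing event.
(b) Not entailed — Mei closed the jar, not the drawer; the drawer belongs to the draining event.
(c) Entailed — dropping 'furtively' and generalizing the agent leaves a sub-description the original still satisfies.
(d) Not entailed — 'hastily' adds information not in the original event.
(e) Entailed — this follows by dropping conjuncts from the closing event's description.
(f) Entailed — this follows by dropping conjuncts from the draining event's description.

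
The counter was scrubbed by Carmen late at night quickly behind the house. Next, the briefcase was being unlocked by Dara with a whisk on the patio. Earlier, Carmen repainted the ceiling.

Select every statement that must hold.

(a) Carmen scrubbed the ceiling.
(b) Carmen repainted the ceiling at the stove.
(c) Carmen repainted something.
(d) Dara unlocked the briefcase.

(a) Not entailed — Carmen scrubbed the counter, not the ceiling; the ceiling belongs to the repainting event.
(b) Not entailed — 'at the stove' adds information not in the original event.
(c) Entailed — generalizing the patient leaves a sub-description the original still satisfies.
(d) Not entailed — 'was unlocking' is progressive on an accomplishment; it does not entail the completed 'unlocked'.

(c)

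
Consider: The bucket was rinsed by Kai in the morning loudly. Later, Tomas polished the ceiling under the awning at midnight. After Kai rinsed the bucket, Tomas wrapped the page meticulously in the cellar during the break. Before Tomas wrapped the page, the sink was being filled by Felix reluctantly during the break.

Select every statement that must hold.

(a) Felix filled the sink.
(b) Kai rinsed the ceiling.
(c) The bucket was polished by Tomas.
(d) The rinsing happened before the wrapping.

(d)

(a) Not entailed — 'was filling' is progressive on an accomplishment; it does not entail the completed 'filled'.
(b) Not entailed — Kai rinsed the bucket, not the ceiling; the ceiling belongs to the polishing event.
(c) Not entailed — Tomas polished the ceiling, not the bucket; the bucket belongs to the rinsing event.
(d) Entailed — the narrative places the rinsing before the wrapping.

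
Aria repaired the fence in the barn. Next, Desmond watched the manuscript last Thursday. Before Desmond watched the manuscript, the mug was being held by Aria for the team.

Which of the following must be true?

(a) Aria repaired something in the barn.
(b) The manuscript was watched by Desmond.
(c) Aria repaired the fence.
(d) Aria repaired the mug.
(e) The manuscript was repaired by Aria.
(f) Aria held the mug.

(a) Entailed — the original entails any weakening of itself; this just generalizes the patient.
(b) Entailed — every conjunct here is already in the original watching event.
(c) Entailed — dropping 'in the barn' leaves a sub-description the original still satisfies.
(d) Not entailed — Aria repaired the fence, not the mug; the mug belongs to the holding event.
(e) Not entailed — Aria repaired the fence, not the manuscript; the manuscript belongs to the watching event.
(f) Entailed — 'hold' is an activity; 'was holding' entails that some holding happened, so 'held' holds.

(a), (b), (c), (f)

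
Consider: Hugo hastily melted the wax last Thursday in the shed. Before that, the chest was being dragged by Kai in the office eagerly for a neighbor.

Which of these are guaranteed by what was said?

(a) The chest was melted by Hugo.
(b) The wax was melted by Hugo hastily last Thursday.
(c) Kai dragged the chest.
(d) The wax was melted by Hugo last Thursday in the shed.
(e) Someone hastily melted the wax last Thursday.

(a) Not entailed — Hugo melted the wax, not the chest; the chest belongs to the dragging event.
(b) Entailed — the original entails any weakening of itself; this just drops 'in the shed'.
(c) Entailed — 'drag' is an activity; 'was dragging' entails that some dragging happened, so 'dragged' holds.
(d) Entailed — this follows by dropping conjuncts from the melting event's description.
(e) Entailed — the original entails any weakening of itself; this just drops 'in the shed' and generalizes the agent.

(b), (c), (d), (e)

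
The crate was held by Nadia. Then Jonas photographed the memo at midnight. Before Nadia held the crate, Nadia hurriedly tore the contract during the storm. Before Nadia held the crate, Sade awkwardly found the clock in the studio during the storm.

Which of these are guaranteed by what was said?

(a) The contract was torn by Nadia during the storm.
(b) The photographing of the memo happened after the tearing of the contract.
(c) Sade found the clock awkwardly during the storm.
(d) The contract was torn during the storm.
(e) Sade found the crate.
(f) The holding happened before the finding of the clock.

(a), (b), (c), (d)

(a) Entailed — every conjunct here is already in the original tearing event.
(b) Entailed — the narrative places the tearing before the photographing.
(c) Entailed — dropping 'in the studio' leaves a sub-description the original still satisfies.
(d) Entailed — the original entails any weakening of itself; this just drops 'hurriedly' and generalizes the agent.
(e) Not entailed — Sade found the clock, not the crate; the crate belongs to the holding event.
(f) Not entailed — the narrative places the finding before the holding, not after.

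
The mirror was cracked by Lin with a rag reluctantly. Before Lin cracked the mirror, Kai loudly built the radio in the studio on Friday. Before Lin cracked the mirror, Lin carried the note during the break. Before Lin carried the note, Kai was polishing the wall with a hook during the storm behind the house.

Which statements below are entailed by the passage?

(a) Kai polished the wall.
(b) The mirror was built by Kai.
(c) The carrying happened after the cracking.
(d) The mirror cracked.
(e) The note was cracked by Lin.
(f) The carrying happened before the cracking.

(a), (d), (f)

(a) Entailed — 'polish' is an activity; 'was polishing' entails that some polishing happened, so 'polished' holds.
(b) Not entailed — Kai built the radio, not the mirror; the mirror belongs to the cracking event.
(c) Not entailed — the narrative places the carrying before the cracking, not after.
(d) Entailed — 'Lin cracked the mirror' is causative; it entails the inchoative 'the mirror cracked'.
(e) Not entailed — Lin cracked the mirror, not the note; the note belongs to the carrying event.
(f) Entailed — the narrative places the carrying before the cracking.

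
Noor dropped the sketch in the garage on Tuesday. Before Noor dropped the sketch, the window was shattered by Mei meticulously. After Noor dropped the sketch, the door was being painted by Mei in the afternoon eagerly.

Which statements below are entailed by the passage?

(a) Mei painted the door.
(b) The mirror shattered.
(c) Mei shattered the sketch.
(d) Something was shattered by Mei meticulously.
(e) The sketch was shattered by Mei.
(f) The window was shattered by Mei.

(a) Not entailed — 'was painting' is progressive on an accomplishment; it does not entail the completed 'painted'.
(b) Not entailed — the window is what shattered, not the mirror.
(c) Not entailed — Mei shattered the window, not the sketch; the sketch belongs to the dropping event.
(d) Entailed — every conjunct here is already in the original shattering event.
(e) Not entailed — Mei shattered the window, not the sketch; the sketch belongs to the dropping event.
(f) Entailed — this follows by dropping conjuncts from the shattering event's description.

(d), (f)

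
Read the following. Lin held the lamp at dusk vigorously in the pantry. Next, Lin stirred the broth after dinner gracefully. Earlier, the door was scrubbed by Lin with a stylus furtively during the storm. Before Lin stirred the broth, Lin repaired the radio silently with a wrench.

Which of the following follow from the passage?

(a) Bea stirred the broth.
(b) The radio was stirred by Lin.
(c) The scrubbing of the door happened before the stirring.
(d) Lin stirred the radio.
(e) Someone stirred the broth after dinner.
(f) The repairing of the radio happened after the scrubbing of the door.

(a) Not entailed — the passage has Lin stirring the broth, not Bea.
(b) Not entailed — Lin stirred the broth, not the radio; the radio belongs to the repairing event.
(c) Entailed — the narrative places the scrubbing before the stirring.
(d) Not entailed — Lin stirred the broth, not the radio; the radio belongs to the repairing event.
(e) Entailed — this follows by dropping conjuncts from the stirring event's description.
(f) Not entailed — the narrative doesn't order the scrubbing relative to the repairing.

(c), (e)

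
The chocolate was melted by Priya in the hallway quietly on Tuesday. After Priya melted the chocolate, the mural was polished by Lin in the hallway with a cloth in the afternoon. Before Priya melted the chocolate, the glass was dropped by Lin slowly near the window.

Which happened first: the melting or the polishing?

The connectives place the melting before the polishing.

the melting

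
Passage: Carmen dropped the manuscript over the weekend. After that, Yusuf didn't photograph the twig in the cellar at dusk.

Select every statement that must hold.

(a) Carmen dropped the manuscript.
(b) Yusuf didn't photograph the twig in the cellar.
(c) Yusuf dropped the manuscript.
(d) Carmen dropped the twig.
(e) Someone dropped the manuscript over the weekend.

(a), (e)

(a) Entailed — this follows by dropping conjuncts from the dropping event's description.
(b) Not entailed — dropping 'at dusk' under negation is not valid — the original leaves open that Yusuf photographed the twig some other way.
(c) Not entailed — the passage has Carmen dropping the manuscript, not Yusuf.
(d) Not entailed — Carmen dropped the manuscript, not the twig; the twig belongs to the photographing event.
(e) Entailed — every conjunct here is already in the original dropping event.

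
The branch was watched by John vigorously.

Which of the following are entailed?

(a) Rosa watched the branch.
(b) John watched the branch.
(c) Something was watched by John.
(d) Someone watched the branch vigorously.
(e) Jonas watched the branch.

(a) Not entailed — the passage has John watching the branch, not Rosa.
(b) Entailed — this follows by dropping conjuncts from the watching event's description.
(c) Entailed — every conjunct here is already in the original watching event.
(d) Entailed — this follows by dropping conjuncts from the watching event's description.
(e) Not entailed — the passage has John watching the branch, not Jonas.

(b), (c), (d)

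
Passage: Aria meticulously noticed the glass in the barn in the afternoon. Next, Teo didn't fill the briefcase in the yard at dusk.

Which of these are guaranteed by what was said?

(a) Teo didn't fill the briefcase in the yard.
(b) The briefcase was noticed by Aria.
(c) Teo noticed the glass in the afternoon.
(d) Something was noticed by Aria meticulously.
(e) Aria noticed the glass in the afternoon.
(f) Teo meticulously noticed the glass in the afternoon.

(d), (e)

(a) Not entailed — dropping 'at dusk' under negation is not valid — the original leaves open that Teo filled the briefcase some other way.
(b) Not entailed — Aria noticed the glass, not the briefcase; the briefcase belongs to the filling event.
(c) Not entailed — the passage has Aria noticing the glass, not Teo.
(d) Entailed — every conjunct here is already in the original noticing event.
(e) Entailed — dropping 'meticulously', 'in the barn' leaves a sub-description the original still satisfies.
(f) Not entailed — the passage has Aria noticing the glass, not Teo.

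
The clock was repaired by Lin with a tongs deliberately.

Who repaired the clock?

'Lin' marks the agent of the repairing event.

Lin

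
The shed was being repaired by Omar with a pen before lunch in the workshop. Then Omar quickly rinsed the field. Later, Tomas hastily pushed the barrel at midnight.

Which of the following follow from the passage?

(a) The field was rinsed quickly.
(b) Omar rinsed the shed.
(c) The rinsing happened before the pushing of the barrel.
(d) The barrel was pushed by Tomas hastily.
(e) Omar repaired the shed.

(a), (c), (d)

(a) Entailed — this follows by dropping conjuncts from the rinsing event's description.
(b) Not entailed — Omar rinsed the field, not the shed; the shed belongs to the repairing event.
(c) Entailed — the narrative places the rinsing before the pushing.
(d) Entailed — the original entails any weakening of itself; this just drops 'at midnight'.
(e) Not entailed — 'was repairing' is progressive on an accomplishment; it does not entail the completed 'repaired'.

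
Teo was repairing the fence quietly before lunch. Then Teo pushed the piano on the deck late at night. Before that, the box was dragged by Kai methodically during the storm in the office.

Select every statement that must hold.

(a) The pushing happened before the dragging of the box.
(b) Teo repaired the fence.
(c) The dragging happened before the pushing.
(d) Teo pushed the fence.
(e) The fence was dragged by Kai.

(c)

(a) Not entailed — the narrative places the dragging before the pushing, not after.
(b) Not entailed — 'was repairing' is progressive on an accomplishment; it does not entail the completed 'repaired'.
(c) Entailed — the narrative places the dragging before the pushing.
(d) Not entailed — Teo pushed the piano, not the fence; the fence belongs to the repairing event.
(e) Not entailed — Kai dragged the box, not the fence; the fence belongs to the repairing event.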